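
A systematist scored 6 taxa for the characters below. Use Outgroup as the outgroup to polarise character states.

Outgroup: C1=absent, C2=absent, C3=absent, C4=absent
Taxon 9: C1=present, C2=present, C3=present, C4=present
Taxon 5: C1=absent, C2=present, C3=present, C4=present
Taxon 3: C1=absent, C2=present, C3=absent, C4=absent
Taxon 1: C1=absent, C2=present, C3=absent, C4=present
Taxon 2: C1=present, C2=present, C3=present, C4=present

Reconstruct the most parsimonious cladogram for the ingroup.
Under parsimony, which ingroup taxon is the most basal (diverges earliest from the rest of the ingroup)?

The outgroup has state 'absent' for every character, so 'present' is the derived state throughout.
Only Taxon 2 and Taxon 9 show the derived state 'present' for C1, supporting them as a clade.
All ingroup taxa share the derived state 'present' for C2; it defines the ingroup but does not resolve relationships within it.
C3: derived state 'present' in Taxon 2, Taxon 5, and Taxon 9 only — synapomorphy for {Taxon 2, Taxon 5, Taxon 9}.
C4: derived state 'present' in Taxon 1, Taxon 2, Taxon 5, and Taxon 9 only — synapomorphy for {Taxon 1, Taxon 2, Taxon 5, Taxon 9}.
Most parsimonious ingroup topology: ((((Taxon 9,Taxon 2),Taxon 5),Taxon 1),Taxon 3).
Taxon 3 is sister to the clade containing all other ingroup taxa, so it is the earliest-diverging (most basal) ingroup lineage.

Taxon 3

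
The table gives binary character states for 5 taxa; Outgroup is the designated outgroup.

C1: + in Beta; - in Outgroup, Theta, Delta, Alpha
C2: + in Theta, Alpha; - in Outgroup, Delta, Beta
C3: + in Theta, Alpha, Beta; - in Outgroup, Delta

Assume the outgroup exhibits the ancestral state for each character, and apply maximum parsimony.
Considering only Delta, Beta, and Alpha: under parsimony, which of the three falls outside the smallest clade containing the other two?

Delta

The outgroup has state '-' for every character, so '+' is the derived state throughout.
C1: derived state '+' in Beta only — an autapomorphy, so it tells us nothing about relationships among taxa.
C2: derived state '+' in Alpha and Theta only — synapomorphy for {Alpha, Theta}.
C3: derived state '+' in Alpha, Beta, and Theta only — synapomorphy for {Alpha, Beta, Theta}.
Most parsimonious ingroup topology: (((Theta,Alpha),Beta),Delta).
Beta and Alpha share a more recent common ancestor with each other than either does with Delta, so Delta is the least closely related of the three.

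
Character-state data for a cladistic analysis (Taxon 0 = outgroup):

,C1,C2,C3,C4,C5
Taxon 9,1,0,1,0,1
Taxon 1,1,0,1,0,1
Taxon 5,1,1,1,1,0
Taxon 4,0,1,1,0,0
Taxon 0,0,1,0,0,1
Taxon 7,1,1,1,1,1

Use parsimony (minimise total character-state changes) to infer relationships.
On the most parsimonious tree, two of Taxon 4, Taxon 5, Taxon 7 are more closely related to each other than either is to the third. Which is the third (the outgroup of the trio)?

Character polarity is set by the outgroup: the derived state is whichever differs from the outgroup's state, so for C2, C5 the derived state is '0', and for the remaining characters it is '1'.
Only Taxon 1, Taxon 5, Taxon 7, and Taxon 9 show the derived state '1' for C1, supporting them as a clade.
Only Taxon 1 and Taxon 9 show the derived state '0' for C2, supporting them as a clade.
All ingroup taxa share the derived state '1' for C3; it defines the ingroup but does not resolve relationships within it.
C4 (derived state '1') is shared by Taxon 5 and Taxon 7 — a synapomorphy uniting that clade.
C5 groups Taxon 4 and Taxon 5, which is incompatible with the clades supported by the remaining characters; treating it as convergent (homoplasy) costs fewer steps than any alternative tree.
Most parsimonious ingroup topology: (((Taxon 9,Taxon 1),(Taxon 5,Taxon 7)),Taxon 4).
Taxon 5 and Taxon 7 share a more recent common ancestor with each other than either does with Taxon 4, so Taxon 4 is the least closely related of the three.

Taxon 4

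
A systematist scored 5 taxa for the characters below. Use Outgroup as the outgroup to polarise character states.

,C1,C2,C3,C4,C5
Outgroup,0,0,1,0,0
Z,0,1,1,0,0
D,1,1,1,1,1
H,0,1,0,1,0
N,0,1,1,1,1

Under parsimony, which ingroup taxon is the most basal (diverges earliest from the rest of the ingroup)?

Character polarity is set by the outgroup: the derived state is whichever differs from the outgroup's state, so for C3 the derived state is '0', and for the remaining characters it is '1'.
C1: derived state '1' in D only — an autapomorphy, so it tells us nothing about relationships among taxa.
All ingroup taxa share the derived state '1' for C2; it defines the ingroup but does not resolve relationships within it.
C3 (derived state '0') is unique to H (autapomorphy; uninformative for grouping).
C4 (derived state '1') is shared by D, H, and N — a synapomorphy uniting that clade.
Only D and N show the derived state '1' for C5, supporting them as a clade.
Most parsimonious ingroup topology: (Z,((D,N),H)).
Z is sister to the clade containing all other ingroup taxa, so it is the earliest-diverging (most basal) ingroup lineage.

Z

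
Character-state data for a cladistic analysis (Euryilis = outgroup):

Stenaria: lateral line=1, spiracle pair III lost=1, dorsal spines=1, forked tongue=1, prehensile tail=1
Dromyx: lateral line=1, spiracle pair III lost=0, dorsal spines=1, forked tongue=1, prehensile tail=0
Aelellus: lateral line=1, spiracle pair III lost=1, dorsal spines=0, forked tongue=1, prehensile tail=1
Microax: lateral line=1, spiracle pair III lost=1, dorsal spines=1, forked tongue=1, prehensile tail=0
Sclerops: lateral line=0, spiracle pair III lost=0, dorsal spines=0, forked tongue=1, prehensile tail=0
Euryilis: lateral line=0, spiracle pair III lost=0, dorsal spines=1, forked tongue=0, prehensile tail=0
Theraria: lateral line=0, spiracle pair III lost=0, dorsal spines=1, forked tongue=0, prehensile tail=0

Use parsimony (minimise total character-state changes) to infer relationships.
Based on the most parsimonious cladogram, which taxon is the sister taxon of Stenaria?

Aelellus

Character polarity is set by the outgroup: the derived state is whichever differs from the outgroup's state, so for dorsal spines the derived state is '0', and for the remaining characters it is '1'.
lateral line (derived state '1') is shared by Aelellus, Dromyx, Microax, and Stenaria — a synapomorphy uniting that clade.
spiracle pair III lost (derived state '1') is shared by Aelellus, Microax, and Stenaria — a synapomorphy uniting that clade.
dorsal spines groups Aelellus and Sclerops, which is incompatible with the clades supported by the remaining characters; treating it as convergent (homoplasy) costs fewer steps than any alternative tree.
forked tongue (derived state '1') is shared by Aelellus, Dromyx, Microax, Sclerops, and Stenaria — a synapomorphy uniting that clade.
Only Aelellus and Stenaria show the derived state '1' for prehensile tail, supporting them as a clade.
Most parsimonious ingroup topology: (((Dromyx,(Microax,(Aelellus,Stenaria))),Sclerops),Theraria).
Stenaria and Aelellus form a cherry on this tree, so they are sister taxa.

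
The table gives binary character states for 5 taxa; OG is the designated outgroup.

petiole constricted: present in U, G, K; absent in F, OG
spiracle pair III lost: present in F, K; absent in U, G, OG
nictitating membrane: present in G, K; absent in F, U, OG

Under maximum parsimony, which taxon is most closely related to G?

The outgroup has state 'absent' for every character, so 'present' is the derived state throughout.
petiole constricted: derived state 'present' in G, K, and U only — synapomorphy for {G, K, U}.
spiracle pair III lost groups F and K, which is incompatible with the clades supported by the remaining characters; treating it as convergent (homoplasy) costs fewer steps than any alternative tree.
Only G and K show the derived state 'present' for nictitating membrane, supporting them as a clade.
Most parsimonious ingroup topology: (((K,G),U),F).
G and K form a cherry on this tree, so they are sister taxa.

K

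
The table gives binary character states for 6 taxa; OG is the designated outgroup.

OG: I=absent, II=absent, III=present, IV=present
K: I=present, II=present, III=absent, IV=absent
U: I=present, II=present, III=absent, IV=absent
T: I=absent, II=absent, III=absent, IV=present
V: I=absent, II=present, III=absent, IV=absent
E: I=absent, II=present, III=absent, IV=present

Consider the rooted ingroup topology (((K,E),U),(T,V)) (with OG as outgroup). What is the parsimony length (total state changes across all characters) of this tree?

8

Map each character onto (((K,E),U),(T,V)) (rooted by OG) and count the minimum state changes it requires (Fitch parsimony):
I: 2; II: 2; III: 1; IV: 3.
Total tree length = 8.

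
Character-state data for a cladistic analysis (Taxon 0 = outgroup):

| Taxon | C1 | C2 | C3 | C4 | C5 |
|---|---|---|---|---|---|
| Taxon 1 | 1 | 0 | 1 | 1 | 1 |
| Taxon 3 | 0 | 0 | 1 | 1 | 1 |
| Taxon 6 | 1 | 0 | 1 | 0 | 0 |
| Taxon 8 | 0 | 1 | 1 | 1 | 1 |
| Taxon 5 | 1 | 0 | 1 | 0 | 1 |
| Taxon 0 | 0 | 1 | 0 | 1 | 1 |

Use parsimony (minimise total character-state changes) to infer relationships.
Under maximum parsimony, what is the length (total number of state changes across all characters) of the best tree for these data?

5

Character polarity is set by the outgroup: the derived state is whichever differs from the outgroup's state, so for C2, C4, C5 the derived state is '0', and for the remaining characters it is '1'.
Only Taxon 1, Taxon 5, and Taxon 6 show the derived state '1' for C1, supporting them as a clade.
Only Taxon 1, Taxon 3, Taxon 5, and Taxon 6 show the derived state '0' for C2, supporting them as a clade.
C3 (derived state '1') is shared by all ingroup taxa — unites the whole ingroup.
C4 (derived state '0') is shared by Taxon 5 and Taxon 6 — a synapomorphy uniting that clade.
C5 (derived state '0') is unique to Taxon 6 (autapomorphy; uninformative for grouping).
Most parsimonious ingroup topology: ((((Taxon 6,Taxon 5),Taxon 1),Taxon 3),Taxon 8).
Changes per character on this tree: C1: 1; C2: 1; C3: 1; C4: 1; C5: 1.
Total = 5.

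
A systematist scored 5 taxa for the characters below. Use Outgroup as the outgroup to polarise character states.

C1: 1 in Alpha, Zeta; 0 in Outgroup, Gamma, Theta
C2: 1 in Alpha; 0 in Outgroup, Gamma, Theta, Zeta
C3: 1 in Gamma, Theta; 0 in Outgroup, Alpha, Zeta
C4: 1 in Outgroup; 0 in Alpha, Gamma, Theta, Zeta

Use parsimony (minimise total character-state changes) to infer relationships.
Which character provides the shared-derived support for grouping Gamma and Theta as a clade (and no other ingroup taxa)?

C3

Character polarity is set by the outgroup: the derived state is whichever differs from the outgroup's state, so for C4 the derived state is '0', and for the remaining characters it is '1'.
C1 (derived state '1') is shared by Alpha and Zeta — a synapomorphy uniting that clade.
C2 (derived state '1') is unique to Alpha (autapomorphy; uninformative for grouping).
C3: derived state '1' in Gamma and Theta only — synapomorphy for {Gamma, Theta}.
C4 (derived state '0') is shared by all ingroup taxa — unites the whole ingroup.
Most parsimonious ingroup topology: ((Alpha,Zeta),(Gamma,Theta)).
The clade {Gamma, Theta} is supported by C3: its derived state '1' occurs in exactly those taxa and in no other taxon (including the outgroup).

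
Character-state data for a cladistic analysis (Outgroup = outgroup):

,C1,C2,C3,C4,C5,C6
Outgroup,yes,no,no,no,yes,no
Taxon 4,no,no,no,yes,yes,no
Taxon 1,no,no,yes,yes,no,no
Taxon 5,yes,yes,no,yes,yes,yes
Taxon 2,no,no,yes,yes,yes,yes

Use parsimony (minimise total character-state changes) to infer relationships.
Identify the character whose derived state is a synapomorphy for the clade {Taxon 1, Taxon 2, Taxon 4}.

Character polarity is set by the outgroup: the derived state is whichever differs from the outgroup's state, so for C1, C5 the derived state is 'no', and for the remaining characters it is 'yes'.
C1: derived state 'no' in Taxon 1, Taxon 2, and Taxon 4 only — synapomorphy for {Taxon 1, Taxon 2, Taxon 4}.
C2: derived state 'yes' in Taxon 5 only — an autapomorphy, so it tells us nothing about relationships among taxa.
C3: derived state 'yes' in Taxon 1 and Taxon 2 only — synapomorphy for {Taxon 1, Taxon 2}.
C4 (derived state 'yes') is shared by all ingroup taxa — unites the whole ingroup.
C5 (derived state 'no') is unique to Taxon 1 (autapomorphy; uninformative for grouping).
C6 groups Taxon 2 and Taxon 5, which is incompatible with the clades supported by the remaining characters; treating it as convergent (homoplasy) costs fewer steps than any alternative tree.
Most parsimonious ingroup topology: ((Taxon 4,(Taxon 1,Taxon 2)),Taxon 5).
The clade {Taxon 1, Taxon 2, Taxon 4} is supported by C1: its derived state 'no' occurs in exactly those taxa and in no other taxon (including the outgroup).

C1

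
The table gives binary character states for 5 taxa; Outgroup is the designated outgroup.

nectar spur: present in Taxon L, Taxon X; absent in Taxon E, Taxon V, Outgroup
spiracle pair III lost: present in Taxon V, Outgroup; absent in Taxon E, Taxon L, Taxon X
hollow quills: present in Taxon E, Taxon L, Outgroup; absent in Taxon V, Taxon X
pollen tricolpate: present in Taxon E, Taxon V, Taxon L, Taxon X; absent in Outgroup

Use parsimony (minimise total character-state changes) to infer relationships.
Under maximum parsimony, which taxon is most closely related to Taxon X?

Taxon L

Character polarity is set by the outgroup: the derived state is whichever differs from the outgroup's state, so for spiracle pair III lost, hollow quills the derived state is 'absent', and for the remaining characters it is 'present'.
nectar spur (derived state 'present') is shared by Taxon L and Taxon X — a synapomorphy uniting that clade.
spiracle pair III lost: derived state 'absent' in Taxon E, Taxon L, and Taxon X only — synapomorphy for {Taxon E, Taxon L, Taxon X}.
hollow quills (state 'absent') occurs in Taxon V and Taxon X but conflicts with the nesting implied by the other characters — most parsimoniously interpreted as homoplasy.
pollen tricolpate (derived state 'present') is shared by all ingroup taxa — unites the whole ingroup.
Most parsimonious ingroup topology: (Taxon V,((Taxon X,Taxon L),Taxon E)).
Taxon X and Taxon L form a cherry on this tree, so they are sister taxa.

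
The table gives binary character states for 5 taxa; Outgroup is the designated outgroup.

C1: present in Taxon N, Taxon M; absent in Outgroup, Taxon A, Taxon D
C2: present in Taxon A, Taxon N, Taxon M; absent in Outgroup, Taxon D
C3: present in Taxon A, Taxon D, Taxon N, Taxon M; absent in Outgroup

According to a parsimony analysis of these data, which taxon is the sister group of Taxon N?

Taxon M

The outgroup has state 'absent' for every character, so 'present' is the derived state throughout.
C1: derived state 'present' in Taxon M and Taxon N only — synapomorphy for {Taxon M, Taxon N}.
C2: derived state 'present' in Taxon A, Taxon M, and Taxon N only — synapomorphy for {Taxon A, Taxon M, Taxon N}.
All ingroup taxa share the derived state 'present' for C3; it defines the ingroup but does not resolve relationships within it.
Most parsimonious ingroup topology: ((Taxon A,(Taxon N,Taxon M)),Taxon D).
Taxon N and Taxon M form a cherry on this tree, so they are sister taxa.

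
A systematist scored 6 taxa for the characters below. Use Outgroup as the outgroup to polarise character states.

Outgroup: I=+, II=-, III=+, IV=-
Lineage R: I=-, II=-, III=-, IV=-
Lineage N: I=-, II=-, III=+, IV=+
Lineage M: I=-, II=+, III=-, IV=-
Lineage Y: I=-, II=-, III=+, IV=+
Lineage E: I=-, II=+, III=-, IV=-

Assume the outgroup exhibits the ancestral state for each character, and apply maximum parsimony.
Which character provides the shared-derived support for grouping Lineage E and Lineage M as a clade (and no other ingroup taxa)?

Character polarity is set by the outgroup: the derived state is whichever differs from the outgroup's state, so for I, III the derived state is '-', and for the remaining characters it is '+'.
All ingroup taxa share the derived state '-' for I; it defines the ingroup but does not resolve relationships within it.
Only Lineage E and Lineage M show the derived state '+' for II, supporting them as a clade.
III (derived state '-') is shared by Lineage E, Lineage M, and Lineage R — a synapomorphy uniting that clade.
Only Lineage N and Lineage Y show the derived state '+' for IV, supporting them as a clade.
Most parsimonious ingroup topology: ((Lineage R,(Lineage M,Lineage E)),(Lineage N,Lineage Y)).
The clade {Lineage E, Lineage M} is supported by II: its derived state '+' occurs in exactly those taxa and in no other taxon (including the outgroup).

II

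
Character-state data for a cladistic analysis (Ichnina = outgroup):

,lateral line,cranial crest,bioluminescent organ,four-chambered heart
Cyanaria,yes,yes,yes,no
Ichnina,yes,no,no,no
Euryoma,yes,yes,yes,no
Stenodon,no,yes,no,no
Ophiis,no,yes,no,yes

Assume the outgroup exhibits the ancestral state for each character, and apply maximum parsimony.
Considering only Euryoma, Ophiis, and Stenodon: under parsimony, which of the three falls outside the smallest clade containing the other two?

Euryoma

Character polarity is set by the outgroup: the derived state is whichever differs from the outgroup's state, so for lateral line the derived state is 'no', and for the remaining characters it is 'yes'.
lateral line: derived state 'no' in Ophiis and Stenodon only — synapomorphy for {Ophiis, Stenodon}.
cranial crest (derived state 'yes') is shared by all ingroup taxa — unites the whole ingroup.
Only Cyanaria and Euryoma show the derived state 'yes' for bioluminescent organ, supporting them as a clade.
four-chambered heart: derived state 'yes' in Ophiis only — an autapomorphy, so it tells us nothing about relationships among taxa.
Most parsimonious ingroup topology: ((Stenodon,Ophiis),(Euryoma,Cyanaria)).
Ophiis and Stenodon share a more recent common ancestor with each other than either does with Euryoma, so Euryoma is the least closely related of the three.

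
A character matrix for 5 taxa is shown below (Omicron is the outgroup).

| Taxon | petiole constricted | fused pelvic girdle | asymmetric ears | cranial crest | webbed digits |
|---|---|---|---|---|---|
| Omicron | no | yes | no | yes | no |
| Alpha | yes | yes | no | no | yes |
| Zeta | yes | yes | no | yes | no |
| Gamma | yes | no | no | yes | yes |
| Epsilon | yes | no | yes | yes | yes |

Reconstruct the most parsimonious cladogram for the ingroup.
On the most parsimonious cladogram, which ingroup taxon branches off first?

Character polarity is set by the outgroup: the derived state is whichever differs from the outgroup's state, so for fused pelvic girdle, cranial crest the derived state is 'no', and for the remaining characters it is 'yes'.
All ingroup taxa share the derived state 'yes' for petiole constricted; it defines the ingroup but does not resolve relationships within it.
fused pelvic girdle (derived state 'no') is shared by Epsilon and Gamma — a synapomorphy uniting that clade.
asymmetric ears: derived state 'yes' in Epsilon only — an autapomorphy, so it tells us nothing about relationships among taxa.
cranial crest: derived state 'no' in Alpha only — an autapomorphy, so it tells us nothing about relationships among taxa.
webbed digits: derived state 'yes' in Alpha, Epsilon, and Gamma only — synapomorphy for {Alpha, Epsilon, Gamma}.
Most parsimonious ingroup topology: ((Alpha,(Gamma,Epsilon)),Zeta).
Zeta is sister to the clade containing all other ingroup taxa, so it is the earliest-diverging (most basal) ingroup lineage.

Zeta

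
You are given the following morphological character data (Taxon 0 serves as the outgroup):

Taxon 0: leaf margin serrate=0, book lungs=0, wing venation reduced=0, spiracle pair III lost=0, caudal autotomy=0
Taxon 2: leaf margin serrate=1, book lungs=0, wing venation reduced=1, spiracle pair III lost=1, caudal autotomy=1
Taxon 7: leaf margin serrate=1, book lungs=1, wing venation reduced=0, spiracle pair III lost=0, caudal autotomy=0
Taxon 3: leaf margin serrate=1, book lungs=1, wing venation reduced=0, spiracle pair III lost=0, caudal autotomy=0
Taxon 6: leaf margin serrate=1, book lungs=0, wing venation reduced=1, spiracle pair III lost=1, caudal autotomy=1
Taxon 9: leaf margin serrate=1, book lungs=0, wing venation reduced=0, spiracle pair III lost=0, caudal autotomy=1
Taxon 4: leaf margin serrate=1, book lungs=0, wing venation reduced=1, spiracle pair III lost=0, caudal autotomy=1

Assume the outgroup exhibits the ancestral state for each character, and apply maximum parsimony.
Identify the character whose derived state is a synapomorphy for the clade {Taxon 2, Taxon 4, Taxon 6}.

wing venation reduced

The outgroup has state '0' for every character, so '1' is the derived state throughout.
leaf margin serrate (derived state '1') is shared by all ingroup taxa — unites the whole ingroup.
Only Taxon 3 and Taxon 7 show the derived state '1' for book lungs, supporting them as a clade.
wing venation reduced (derived state '1') is shared by Taxon 2, Taxon 4, and Taxon 6 — a synapomorphy uniting that clade.
spiracle pair III lost (derived state '1') is shared by Taxon 2 and Taxon 6 — a synapomorphy uniting that clade.
caudal autotomy: derived state '1' in Taxon 2, Taxon 4, Taxon 6, and Taxon 9 only — synapomorphy for {Taxon 2, Taxon 4, Taxon 6, Taxon 9}.
Most parsimonious ingroup topology: ((((Taxon 2,Taxon 6),Taxon 4),Taxon 9),(Taxon 7,Taxon 3)).
The clade {Taxon 2, Taxon 4, Taxon 6} is supported by wing venation reduced: its derived state '1' occurs in exactly those taxa and in no other taxon (including the outgroup).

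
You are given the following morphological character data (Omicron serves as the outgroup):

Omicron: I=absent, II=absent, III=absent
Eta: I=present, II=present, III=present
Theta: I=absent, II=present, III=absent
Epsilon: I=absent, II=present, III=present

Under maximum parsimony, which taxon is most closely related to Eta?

Epsilon

The outgroup has state 'absent' for every character, so 'present' is the derived state throughout.
I: derived state 'present' in Eta only — an autapomorphy, so it tells us nothing about relationships among taxa.
II (derived state 'present') is shared by all ingroup taxa — unites the whole ingroup.
III (derived state 'present') is shared by Epsilon and Eta — a synapomorphy uniting that clade.
Most parsimonious ingroup topology: ((Eta,Epsilon),Theta).
Eta and Epsilon form a cherry on this tree, so they are sister taxa.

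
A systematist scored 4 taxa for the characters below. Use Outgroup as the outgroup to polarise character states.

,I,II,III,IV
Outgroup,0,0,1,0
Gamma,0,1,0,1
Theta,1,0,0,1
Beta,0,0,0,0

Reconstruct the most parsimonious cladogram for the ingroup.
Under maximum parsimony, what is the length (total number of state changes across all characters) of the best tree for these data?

4

Character polarity is set by the outgroup: the derived state is whichever differs from the outgroup's state, so for III the derived state is '0', and for the remaining characters it is '1'.
I (derived state '1') is unique to Theta (autapomorphy; uninformative for grouping).
II (derived state '1') is unique to Gamma (autapomorphy; uninformative for grouping).
All ingroup taxa share the derived state '0' for III; it defines the ingroup but does not resolve relationships within it.
Only Gamma and Theta show the derived state '1' for IV, supporting them as a clade.
Most parsimonious ingroup topology: ((Gamma,Theta),Beta).
Changes per character on this tree: I: 1; II: 1; III: 1; IV: 1.
Total = 4.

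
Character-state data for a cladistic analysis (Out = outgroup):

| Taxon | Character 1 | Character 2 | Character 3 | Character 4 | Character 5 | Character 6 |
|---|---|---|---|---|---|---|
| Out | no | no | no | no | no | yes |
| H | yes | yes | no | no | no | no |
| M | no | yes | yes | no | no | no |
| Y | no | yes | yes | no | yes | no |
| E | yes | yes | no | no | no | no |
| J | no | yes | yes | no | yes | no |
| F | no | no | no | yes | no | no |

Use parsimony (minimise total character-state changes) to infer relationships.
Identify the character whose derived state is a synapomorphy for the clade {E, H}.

Character polarity is set by the outgroup: the derived state is whichever differs from the outgroup's state, so for Character 6 the derived state is 'no', and for the remaining characters it is 'yes'.
Character 1: derived state 'yes' in E and H only — synapomorphy for {E, H}.
Character 2: derived state 'yes' in E, H, J, M, and Y only — synapomorphy for {E, H, J, M, Y}.
Only J, M, and Y show the derived state 'yes' for Character 3, supporting them as a clade.
Character 4 (derived state 'yes') is unique to F (autapomorphy; uninformative for grouping).
Only J and Y show the derived state 'yes' for Character 5, supporting them as a clade.
Character 6 (derived state 'no') is shared by all ingroup taxa — unites the whole ingroup.
Most parsimonious ingroup topology: (((H,E),(M,(Y,J))),F).
The clade {E, H} is supported by Character 1: its derived state 'yes' occurs in exactly those taxa and in no other taxon (including the outgroup).

Character 1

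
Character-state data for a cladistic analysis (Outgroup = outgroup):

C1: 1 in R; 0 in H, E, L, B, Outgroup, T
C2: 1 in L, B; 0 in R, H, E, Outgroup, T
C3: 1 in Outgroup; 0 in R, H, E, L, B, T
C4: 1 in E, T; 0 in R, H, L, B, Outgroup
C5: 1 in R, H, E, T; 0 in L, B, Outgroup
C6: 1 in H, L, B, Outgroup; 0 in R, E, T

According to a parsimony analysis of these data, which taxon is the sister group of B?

Character polarity is set by the outgroup: the derived state is whichever differs from the outgroup's state, so for C3, C6 the derived state is '0', and for the remaining characters it is '1'.
C1: derived state '1' in R only — an autapomorphy, so it tells us nothing about relationships among taxa.
Only B and L show the derived state '1' for C2, supporting them as a clade.
C3 (derived state '0') is shared by all ingroup taxa — unites the whole ingroup.
C4: derived state '1' in E and T only — synapomorphy for {E, T}.
C5 (derived state '1') is shared by E, H, R, and T — a synapomorphy uniting that clade.
Only E, R, and T show the derived state '0' for C6, supporting them as a clade.
Most parsimonious ingroup topology: (((R,(E,T)),H),(B,L)).
B and L form a cherry on this tree, so they are sister taxa.

L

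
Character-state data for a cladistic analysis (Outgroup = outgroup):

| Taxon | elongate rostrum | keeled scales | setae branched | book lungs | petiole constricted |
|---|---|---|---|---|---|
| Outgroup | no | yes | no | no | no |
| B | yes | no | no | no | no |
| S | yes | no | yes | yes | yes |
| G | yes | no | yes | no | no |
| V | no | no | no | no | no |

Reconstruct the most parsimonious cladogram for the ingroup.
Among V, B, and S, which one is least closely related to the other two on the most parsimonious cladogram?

V

Character polarity is set by the outgroup: the derived state is whichever differs from the outgroup's state, so for keeled scales the derived state is 'no', and for the remaining characters it is 'yes'.
elongate rostrum (derived state 'yes') is shared by B, G, and S — a synapomorphy uniting that clade.
keeled scales (derived state 'no') is shared by all ingroup taxa — unites the whole ingroup.
Only G and S show the derived state 'yes' for setae branched, supporting them as a clade.
book lungs: derived state 'yes' in S only — an autapomorphy, so it tells us nothing about relationships among taxa.
petiole constricted (derived state 'yes') is unique to S (autapomorphy; uninformative for grouping).
Most parsimonious ingroup topology: ((B,(S,G)),V).
S and B share a more recent common ancestor with each other than either does with V, so V is the least closely related of the three.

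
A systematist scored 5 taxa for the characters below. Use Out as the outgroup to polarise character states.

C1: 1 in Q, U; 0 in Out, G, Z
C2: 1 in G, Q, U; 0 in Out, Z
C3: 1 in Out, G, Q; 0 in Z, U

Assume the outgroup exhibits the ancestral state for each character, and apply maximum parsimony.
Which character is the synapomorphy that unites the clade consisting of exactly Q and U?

Character polarity is set by the outgroup: the derived state is whichever differs from the outgroup's state, so for C3 the derived state is '0', and for the remaining characters it is '1'.
Only Q and U show the derived state '1' for C1, supporting them as a clade.
C2: derived state '1' in G, Q, and U only — synapomorphy for {G, Q, U}.
C3 groups U and Z, which is incompatible with the clades supported by the remaining characters; treating it as convergent (homoplasy) costs fewer steps than any alternative tree.
Most parsimonious ingroup topology: ((G,(Q,U)),Z).
The clade {Q, U} is supported by C1: its derived state '1' occurs in exactly those taxa and in no other taxon (including the outgroup).

C1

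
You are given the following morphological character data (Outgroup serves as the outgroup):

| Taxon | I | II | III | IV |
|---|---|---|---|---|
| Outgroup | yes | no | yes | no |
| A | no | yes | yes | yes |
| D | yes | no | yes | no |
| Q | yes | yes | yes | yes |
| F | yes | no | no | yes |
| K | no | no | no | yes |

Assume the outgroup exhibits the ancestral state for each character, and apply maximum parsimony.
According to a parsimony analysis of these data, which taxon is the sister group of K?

F

Character polarity is set by the outgroup: the derived state is whichever differs from the outgroup's state, so for I, III the derived state is 'no', and for the remaining characters it is 'yes'.
I (state 'no') occurs in A and K but conflicts with the nesting implied by the other characters — most parsimoniously interpreted as homoplasy.
II (derived state 'yes') is shared by A and Q — a synapomorphy uniting that clade.
III (derived state 'no') is shared by F and K — a synapomorphy uniting that clade.
IV: derived state 'yes' in A, F, K, and Q only — synapomorphy for {A, F, K, Q}.
Most parsimonious ingroup topology: (((A,Q),(F,K)),D).
K and F form a cherry on this tree, so they are sister taxa.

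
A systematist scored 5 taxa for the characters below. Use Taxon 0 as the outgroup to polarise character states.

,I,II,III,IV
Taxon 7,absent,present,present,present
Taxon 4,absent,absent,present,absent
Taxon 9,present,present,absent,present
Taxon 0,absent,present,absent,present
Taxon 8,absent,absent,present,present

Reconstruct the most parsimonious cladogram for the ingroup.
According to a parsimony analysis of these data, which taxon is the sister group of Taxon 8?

Character polarity is set by the outgroup: the derived state is whichever differs from the outgroup's state, so for II, IV the derived state is 'absent', and for the remaining characters it is 'present'.
I: derived state 'present' in Taxon 9 only — an autapomorphy, so it tells us nothing about relationships among taxa.
II (derived state 'absent') is shared by Taxon 4 and Taxon 8 — a synapomorphy uniting that clade.
III (derived state 'present') is shared by Taxon 4, Taxon 7, and Taxon 8 — a synapomorphy uniting that clade.
IV (derived state 'absent') is unique to Taxon 4 (autapomorphy; uninformative for grouping).
Most parsimonious ingroup topology: (Taxon 9,(Taxon 7,(Taxon 4,Taxon 8))).
Taxon 8 and Taxon 4 form a cherry on this tree, so they are sister taxa.

Taxon 4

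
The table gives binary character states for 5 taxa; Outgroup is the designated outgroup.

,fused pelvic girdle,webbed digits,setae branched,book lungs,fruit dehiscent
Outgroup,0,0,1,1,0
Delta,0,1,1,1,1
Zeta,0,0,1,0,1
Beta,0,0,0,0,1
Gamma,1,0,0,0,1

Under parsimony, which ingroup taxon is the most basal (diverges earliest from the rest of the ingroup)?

Character polarity is set by the outgroup: the derived state is whichever differs from the outgroup's state, so for setae branched, book lungs the derived state is '0', and for the remaining characters it is '1'.
fused pelvic girdle (derived state '1') is unique to Gamma (autapomorphy; uninformative for grouping).
webbed digits (derived state '1') is unique to Delta (autapomorphy; uninformative for grouping).
setae branched (derived state '0') is shared by Beta and Gamma — a synapomorphy uniting that clade.
book lungs: derived state '0' in Beta, Gamma, and Zeta only — synapomorphy for {Beta, Gamma, Zeta}.
All ingroup taxa share the derived state '1' for fruit dehiscent; it defines the ingroup but does not resolve relationships within it.
Most parsimonious ingroup topology: (Delta,(Zeta,(Beta,Gamma))).
Delta is sister to the clade containing all other ingroup taxa, so it is the earliest-diverging (most basal) ingroup lineage.

Delta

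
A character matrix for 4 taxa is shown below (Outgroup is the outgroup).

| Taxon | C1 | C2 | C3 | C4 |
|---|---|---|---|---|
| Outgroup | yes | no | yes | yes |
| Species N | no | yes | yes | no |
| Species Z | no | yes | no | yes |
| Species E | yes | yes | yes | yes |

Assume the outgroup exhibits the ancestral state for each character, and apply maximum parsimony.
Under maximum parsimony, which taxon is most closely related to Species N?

Species Z

Character polarity is set by the outgroup: the derived state is whichever differs from the outgroup's state, so for C1, C3, C4 the derived state is 'no', and for the remaining characters it is 'yes'.
C1: derived state 'no' in Species N and Species Z only — synapomorphy for {Species N, Species Z}.
All ingroup taxa share the derived state 'yes' for C2; it defines the ingroup but does not resolve relationships within it.
C3 (derived state 'no') is unique to Species Z (autapomorphy; uninformative for grouping).
C4 (derived state 'no') is unique to Species N (autapomorphy; uninformative for grouping).
Most parsimonious ingroup topology: ((Species N,Species Z),Species E).
Species N and Species Z form a cherry on this tree, so they are sister taxa.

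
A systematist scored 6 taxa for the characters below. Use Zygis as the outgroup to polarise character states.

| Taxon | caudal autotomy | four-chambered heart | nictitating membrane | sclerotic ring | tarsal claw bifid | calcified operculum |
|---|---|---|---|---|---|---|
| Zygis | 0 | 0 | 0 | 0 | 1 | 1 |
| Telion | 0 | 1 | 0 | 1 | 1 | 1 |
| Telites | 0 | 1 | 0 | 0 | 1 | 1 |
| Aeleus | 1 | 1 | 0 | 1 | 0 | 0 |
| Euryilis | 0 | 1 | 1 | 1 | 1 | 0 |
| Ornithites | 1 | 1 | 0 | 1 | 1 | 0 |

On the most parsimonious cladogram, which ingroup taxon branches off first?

Telites

Character polarity is set by the outgroup: the derived state is whichever differs from the outgroup's state, so for tarsal claw bifid, calcified operculum the derived state is '0', and for the remaining characters it is '1'.
caudal autotomy (derived state '1') is shared by Aeleus and Ornithites — a synapomorphy uniting that clade.
four-chambered heart (derived state '1') is shared by all ingroup taxa — unites the whole ingroup.
nictitating membrane: derived state '1' in Euryilis only — an autapomorphy, so it tells us nothing about relationships among taxa.
sclerotic ring (derived state '1') is shared by Aeleus, Euryilis, Ornithites, and Telion — a synapomorphy uniting that clade.
tarsal claw bifid (derived state '0') is unique to Aeleus (autapomorphy; uninformative for grouping).
calcified operculum: derived state '0' in Aeleus, Euryilis, and Ornithites only — synapomorphy for {Aeleus, Euryilis, Ornithites}.
Most parsimonious ingroup topology: ((Telion,((Aeleus,Ornithites),Euryilis)),Telites).
Telites is sister to the clade containing all other ingroup taxa, so it is the earliest-diverging (most basal) ingroup lineage.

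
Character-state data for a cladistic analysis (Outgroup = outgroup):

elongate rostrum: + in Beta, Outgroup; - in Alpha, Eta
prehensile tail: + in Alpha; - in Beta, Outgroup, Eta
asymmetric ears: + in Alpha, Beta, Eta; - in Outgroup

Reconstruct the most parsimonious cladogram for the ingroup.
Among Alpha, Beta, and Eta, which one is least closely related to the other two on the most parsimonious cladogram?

Character polarity is set by the outgroup: the derived state is whichever differs from the outgroup's state, so for elongate rostrum the derived state is '-', and for the remaining characters it is '+'.
elongate rostrum: derived state '-' in Alpha and Eta only — synapomorphy for {Alpha, Eta}.
prehensile tail: derived state '+' in Alpha only — an autapomorphy, so it tells us nothing about relationships among taxa.
asymmetric ears (derived state '+') is shared by all ingroup taxa — unites the whole ingroup.
Most parsimonious ingroup topology: (Beta,(Alpha,Eta)).
Eta and Alpha share a more recent common ancestor with each other than either does with Beta, so Beta is the least closely related of the three.

Beta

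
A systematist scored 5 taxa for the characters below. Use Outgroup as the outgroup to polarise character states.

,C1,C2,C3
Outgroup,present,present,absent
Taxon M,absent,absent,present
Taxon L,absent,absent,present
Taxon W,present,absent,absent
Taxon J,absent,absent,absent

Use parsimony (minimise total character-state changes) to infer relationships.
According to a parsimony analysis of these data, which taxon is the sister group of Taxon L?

Character polarity is set by the outgroup: the derived state is whichever differs from the outgroup's state, so for C1, C2 the derived state is 'absent', and for the remaining characters it is 'present'.
C1: derived state 'absent' in Taxon J, Taxon L, and Taxon M only — synapomorphy for {Taxon J, Taxon L, Taxon M}.
C2 (derived state 'absent') is shared by all ingroup taxa — unites the whole ingroup.
C3: derived state 'present' in Taxon L and Taxon M only — synapomorphy for {Taxon L, Taxon M}.
Most parsimonious ingroup topology: (((Taxon M,Taxon L),Taxon J),Taxon W).
Taxon L and Taxon M form a cherry on this tree, so they are sister taxa.

Taxon M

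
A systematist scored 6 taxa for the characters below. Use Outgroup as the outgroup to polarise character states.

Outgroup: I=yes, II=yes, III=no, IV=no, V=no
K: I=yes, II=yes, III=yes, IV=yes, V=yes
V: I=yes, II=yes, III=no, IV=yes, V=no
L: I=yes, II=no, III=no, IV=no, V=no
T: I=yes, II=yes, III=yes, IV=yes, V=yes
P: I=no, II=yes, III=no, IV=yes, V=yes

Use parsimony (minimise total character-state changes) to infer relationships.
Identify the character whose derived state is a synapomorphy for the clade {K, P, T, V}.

IV

Character polarity is set by the outgroup: the derived state is whichever differs from the outgroup's state, so for I, II the derived state is 'no', and for the remaining characters it is 'yes'.
I: derived state 'no' in P only — an autapomorphy, so it tells us nothing about relationships among taxa.
II (derived state 'no') is unique to L (autapomorphy; uninformative for grouping).
Only K and T show the derived state 'yes' for III, supporting them as a clade.
IV (derived state 'yes') is shared by K, P, T, and V — a synapomorphy uniting that clade.
Only K, P, and T show the derived state 'yes' for V, supporting them as a clade.
Most parsimonious ingroup topology: ((((K,T),P),V),L).
The clade {K, P, T, V} is supported by IV: its derived state 'yes' occurs in exactly those taxa and in no other taxon (including the outgroup).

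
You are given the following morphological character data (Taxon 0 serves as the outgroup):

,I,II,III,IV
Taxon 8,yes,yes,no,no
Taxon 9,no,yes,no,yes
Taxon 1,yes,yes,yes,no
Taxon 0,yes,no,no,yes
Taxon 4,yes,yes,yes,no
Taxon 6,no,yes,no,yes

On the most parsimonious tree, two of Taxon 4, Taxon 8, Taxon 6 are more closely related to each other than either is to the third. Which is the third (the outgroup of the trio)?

Character polarity is set by the outgroup: the derived state is whichever differs from the outgroup's state, so for I, IV the derived state is 'no', and for the remaining characters it is 'yes'.
Only Taxon 6 and Taxon 9 show the derived state 'no' for I, supporting them as a clade.
All ingroup taxa share the derived state 'yes' for II; it defines the ingroup but does not resolve relationships within it.
Only Taxon 1 and Taxon 4 show the derived state 'yes' for III, supporting them as a clade.
IV: derived state 'no' in Taxon 1, Taxon 4, and Taxon 8 only — synapomorphy for {Taxon 1, Taxon 4, Taxon 8}.
Most parsimonious ingroup topology: ((Taxon 9,Taxon 6),((Taxon 4,Taxon 1),Taxon 8)).
Taxon 4 and Taxon 8 share a more recent common ancestor with each other than either does with Taxon 6, so Taxon 6 is the least closely related of the three.

Taxon 6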